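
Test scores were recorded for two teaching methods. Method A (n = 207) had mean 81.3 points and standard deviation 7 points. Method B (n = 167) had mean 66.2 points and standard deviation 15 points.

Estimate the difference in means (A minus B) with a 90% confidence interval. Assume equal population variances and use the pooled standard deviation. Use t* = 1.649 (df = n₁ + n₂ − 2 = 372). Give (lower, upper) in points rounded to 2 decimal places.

Pooled variance s_p² = [206·7² + 166·15²] / (207+167−2) = 127.5376, so s_p = 11.2933.
SE_diff = s_p·√(1/n₁ + 1/n₂) = 11.2933·√(1/207 + 1/167) = 1.1747.
t* = 1.649; margin = 1.649 × 1.1747 = 1.9371.
Difference = 81.3 − 66.2 = 15.1000.
15.1000 ± 1.9371 → (13.16, 17.04).

(13.16, 17.04)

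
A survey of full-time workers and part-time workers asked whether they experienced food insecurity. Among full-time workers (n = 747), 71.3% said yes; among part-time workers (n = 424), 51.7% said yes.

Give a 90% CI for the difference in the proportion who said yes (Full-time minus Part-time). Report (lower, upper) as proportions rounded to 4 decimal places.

(0.1477, 0.2443)

The two standard errors are √(0.7130×0.2870/747) = 0.01655 and √(0.5170×0.4830/424) = 0.02427.
Because the samples are independent, SE_diff = √(0.01655² + 0.02427²) = 0.02938.
Using z* = 1.645 for 90%, ME = 1.645 × 0.02938 = 0.04833.
p̂₁ − p̂₂ = 0.1960; interval 0.1960 ± 0.04833 gives (0.1477, 0.2443).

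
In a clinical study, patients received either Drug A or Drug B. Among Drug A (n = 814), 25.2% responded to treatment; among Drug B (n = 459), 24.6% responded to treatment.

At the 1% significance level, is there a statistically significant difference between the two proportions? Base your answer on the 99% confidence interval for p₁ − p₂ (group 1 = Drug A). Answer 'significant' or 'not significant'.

not significant

The two standard errors are √(0.2520×0.7480/814) = 0.01522 and √(0.2460×0.7540/459) = 0.02010.
Because the samples are independent, SE_diff = √(0.01522² + 0.02010²) = 0.02521.
Using z* = 2.576 for 99%, ME = 2.576 × 0.02521 = 0.06494.
p̂₁ − p̂₂ = 0.0060; interval 0.0060 ± 0.06494 gives (-0.05894, 0.07094).
The interval (-0.05894, 0.07094) contains 0, so the difference is not significant.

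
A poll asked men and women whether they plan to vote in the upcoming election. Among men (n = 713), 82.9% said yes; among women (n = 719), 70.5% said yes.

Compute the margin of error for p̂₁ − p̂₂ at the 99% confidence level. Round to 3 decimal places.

The two standard errors are √(0.8290×0.1710/713) = 0.01410 and √(0.7050×0.2950/719) = 0.01701.
Because the samples are independent, SE_diff = √(0.01410² + 0.01701²) = 0.02209.
Using z* = 2.576 for 99%, ME = 2.576 × 0.02209 = 0.05690.

0.057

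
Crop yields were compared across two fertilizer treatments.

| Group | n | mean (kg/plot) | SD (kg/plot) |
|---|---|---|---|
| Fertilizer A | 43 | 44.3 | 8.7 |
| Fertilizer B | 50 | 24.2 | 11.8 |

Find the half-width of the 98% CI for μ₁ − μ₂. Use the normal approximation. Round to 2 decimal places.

4.96

Standard errors of each mean: 8.7/√43 = 1.3267 and 11.8/√50 = 1.6688.
SE(x̄₁ − x̄₂) = √(1.3267² + 1.6688²) = 2.1319 for independent samples with unequal variances.
With z* = 2.326, the margin is 2.326 × 2.1319 = 4.9588.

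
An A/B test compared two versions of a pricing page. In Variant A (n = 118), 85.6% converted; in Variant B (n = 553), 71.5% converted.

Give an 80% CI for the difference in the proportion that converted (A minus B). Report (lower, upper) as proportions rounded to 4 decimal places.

(0.0928, 0.1892)

The two standard errors are √(0.8560×0.1440/118) = 0.03232 and √(0.7150×0.2850/553) = 0.01920.
Because the samples are independent, SE_diff = √(0.03232² + 0.01920²) = 0.03759.
Using z* = 1.282 for 80%, ME = 1.282 × 0.03759 = 0.04819.
p̂₁ − p̂₂ = 0.1410; interval 0.1410 ± 0.04819 gives (0.0928, 0.1892).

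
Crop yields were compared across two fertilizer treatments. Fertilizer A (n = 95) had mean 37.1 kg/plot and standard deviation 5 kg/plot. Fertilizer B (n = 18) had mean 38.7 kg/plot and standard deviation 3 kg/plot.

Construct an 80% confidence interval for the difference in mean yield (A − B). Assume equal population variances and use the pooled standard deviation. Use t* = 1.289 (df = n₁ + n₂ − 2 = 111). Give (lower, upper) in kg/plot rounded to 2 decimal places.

Pooled variance s_p² = [94·5² + 17·3²] / (95+18−2) = 22.5495, so s_p = 4.7486.
SE_diff = s_p·√(1/n₁ + 1/n₂) = 4.7486·√(1/95 + 1/18) = 1.2207.
t* = 1.289; margin = 1.289 × 1.2207 = 1.5735.
Difference = 37.1 − 38.7 = -1.6000.
-1.6000 ± 1.5735 → (-3.17, -0.03).

(-3.17, -0.03)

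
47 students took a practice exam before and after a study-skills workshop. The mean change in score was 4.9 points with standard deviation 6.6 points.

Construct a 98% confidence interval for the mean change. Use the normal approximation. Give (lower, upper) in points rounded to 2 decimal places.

(2.66, 7.14)

This is a matched-pairs design, so SE = s_d/√n = 6.6/√47 = 0.9627.
Margin = 2.326 × 0.9627 = 2.2392; the interval is 4.9 ± 2.2392 = (2.66, 7.14).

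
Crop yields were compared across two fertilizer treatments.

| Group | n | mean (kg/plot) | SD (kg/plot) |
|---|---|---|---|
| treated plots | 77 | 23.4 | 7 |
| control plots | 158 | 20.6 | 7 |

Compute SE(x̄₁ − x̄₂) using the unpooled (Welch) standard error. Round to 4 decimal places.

Per-group SEs: s₁/√n₁ = 7/√77 = 0.7977, s₂/√n₂ = 7/√158 = 0.5569.
Unpooled SE of the difference: √(0.63632529 + 0.31013761) = 0.9729.

0.9729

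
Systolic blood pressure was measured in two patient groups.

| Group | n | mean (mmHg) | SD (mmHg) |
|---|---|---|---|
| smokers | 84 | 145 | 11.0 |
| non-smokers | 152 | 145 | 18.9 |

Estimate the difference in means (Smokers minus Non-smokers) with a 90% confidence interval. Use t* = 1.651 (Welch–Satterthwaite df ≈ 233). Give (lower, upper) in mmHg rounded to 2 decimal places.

Standard errors of each mean: 11.0/√84 = 1.2002 and 18.9/√152 = 1.5330.
SE(x̄₁ − x̄₂) = √(1.2002² + 1.5330²) = 1.9469 for independent samples with unequal variances.
With t* = 1.651, the margin is 1.651 × 1.9469 = 3.2143.
x̄₁ − x̄₂ = 145 − 145 = 0.0000; the interval is 0.0000 ± 3.2143 = (-3.21, 3.21).

(-3.21, 3.21)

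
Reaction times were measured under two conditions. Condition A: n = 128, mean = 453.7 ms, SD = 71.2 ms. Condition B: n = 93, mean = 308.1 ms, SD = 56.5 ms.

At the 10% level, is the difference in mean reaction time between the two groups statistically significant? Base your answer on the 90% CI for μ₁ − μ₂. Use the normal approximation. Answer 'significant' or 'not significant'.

Standard errors of each mean: 71.2/√128 = 6.2933 and 56.5/√93 = 5.8588.
SE(x̄₁ − x̄₂) = √(6.2933² + 5.8588²) = 8.5983 for independent samples with unequal variances.
With z* = 1.645, the margin is 1.645 × 8.5983 = 14.1442.
x̄₁ − x̄₂ = 453.7 − 308.1 = 145.6000; the interval is 145.6000 ± 14.1442 = (131.4558, 159.7442).
The interval (131.4558, 159.7442) does not contain 0, so the difference is significant.

significant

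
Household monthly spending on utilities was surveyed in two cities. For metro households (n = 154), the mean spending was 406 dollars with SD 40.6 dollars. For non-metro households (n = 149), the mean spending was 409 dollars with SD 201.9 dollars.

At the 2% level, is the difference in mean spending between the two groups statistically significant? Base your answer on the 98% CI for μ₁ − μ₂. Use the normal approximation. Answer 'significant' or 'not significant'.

Standard errors of each mean: 40.6/√154 = 3.2716 and 201.9/√149 = 16.5403.
SE(x̄₁ − x̄₂) = √(3.2716² + 16.5403²) = 16.8608 for independent samples with unequal variances.
With z* = 2.326, the margin is 2.326 × 16.8608 = 39.2182.
x̄₁ − x̄₂ = 406 − 409 = -3.0000; the interval is -3.0000 ± 39.2182 = (-42.2182, 36.2182).
The interval (-42.2182, 36.2182) contains 0, so the difference is not significant.

not significant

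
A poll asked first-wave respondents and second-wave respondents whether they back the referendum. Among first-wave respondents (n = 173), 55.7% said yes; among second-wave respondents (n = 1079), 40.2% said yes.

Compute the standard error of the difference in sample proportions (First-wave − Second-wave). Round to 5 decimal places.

0.04061

SE₁ = √(p̂₁(1−p̂₁)/n₁) = √(0.5570·0.4430/173) = 0.03777; SE₂ = √(0.4020·0.5980/1079) = 0.01493.
Independent samples: SE of the difference = √(SE₁² + SE₂²) = √(0.0014265729 + 0.0002229049) = 0.04061.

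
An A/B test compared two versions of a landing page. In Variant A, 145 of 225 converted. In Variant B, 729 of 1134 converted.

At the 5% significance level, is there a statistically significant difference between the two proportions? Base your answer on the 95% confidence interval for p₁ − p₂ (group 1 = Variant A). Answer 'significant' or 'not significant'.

not significant

Sample proportions: 145/225 = 0.6444, 729/1134 = 0.6429.
Each SE is √(p̂(1−p̂)/n): √(0.6444·0.3556/225) = 0.03191 and √(0.6429·0.3571/1134) = 0.01423.
SE(p̂₁ − p̂₂) = √(SE₁² + SE₂²) = √(0.0010182481 + 0.0002024929) = 0.03494, since the two samples are independent.
At 95% confidence z* = 1.960; margin = 1.960 × 0.03494 = 0.06848.
The difference is 0.6444 − 0.6429 = 0.0015, so the interval is 0.0015 ± 0.06848 = (-0.06698, 0.06998).
The interval (-0.06698, 0.06998) contains 0, so the difference is not significant.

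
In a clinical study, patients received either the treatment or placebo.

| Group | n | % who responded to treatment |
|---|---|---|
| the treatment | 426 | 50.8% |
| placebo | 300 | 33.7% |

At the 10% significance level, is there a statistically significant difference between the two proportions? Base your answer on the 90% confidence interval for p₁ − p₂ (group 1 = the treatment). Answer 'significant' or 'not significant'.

significant

SE₁ = √(p̂₁(1−p̂₁)/n₁) = √(0.5080·0.4920/426) = 0.02422; SE₂ = √(0.3370·0.6630/300) = 0.02729.
Independent samples: SE of the difference = √(SE₁² + SE₂²) = √(0.0005866084 + 0.0007447441) = 0.03649.
z* for 90% confidence is 1.645, so the margin of error is 1.645 × 0.03649 = 0.06003.
Point estimate p̂₁ − p̂₂ = 0.5080 − 0.3370 = 0.1710.
0.1710 ± 0.06003 → (0.11097, 0.23103).
The interval (0.11097, 0.23103) does not contain 0, so the difference is significant.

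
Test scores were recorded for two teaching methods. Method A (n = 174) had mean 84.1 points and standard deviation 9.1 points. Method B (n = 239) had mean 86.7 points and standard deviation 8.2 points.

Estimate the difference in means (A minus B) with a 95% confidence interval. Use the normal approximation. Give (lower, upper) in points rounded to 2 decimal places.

(-4.31, -0.89)

Per-group SEs: s₁/√n₁ = 9.1/√174 = 0.6899, s₂/√n₂ = 8.2/√239 = 0.5304.
Unpooled SE of the difference: √(0.47596201 + 0.28132416) = 0.8702.
Margin of error = z* · SE = 1.960 × 0.8702 = 1.7056.
x̄₁ − x̄₂ = 84.1 − 86.7 = -2.6000.
CI: -2.6000 ± 1.7056 = (-4.31, -0.89).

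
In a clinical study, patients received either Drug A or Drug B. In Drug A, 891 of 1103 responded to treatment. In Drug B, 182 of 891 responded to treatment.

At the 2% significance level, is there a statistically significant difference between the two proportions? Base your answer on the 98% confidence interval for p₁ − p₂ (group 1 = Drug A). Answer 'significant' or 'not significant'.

significant

Sample proportions: 891/1103 = 0.8078, 182/891 = 0.2043.
Each SE is √(p̂(1−p̂)/n): √(0.8078·0.1922/1103) = 0.01186 and √(0.2043·0.7957/891) = 0.01351.
SE(p̂₁ − p̂₂) = √(SE₁² + SE₂²) = √(0.0001406596 + 0.0001825201) = 0.01798, since the two samples are independent.
At 98% confidence z* = 2.326; margin = 2.326 × 0.01798 = 0.04182.
The difference is 0.8078 − 0.2043 = 0.6035, so the interval is 0.6035 ± 0.04182 = (0.56168, 0.64532).
The interval (0.56168, 0.64532) does not contain 0, so the difference is significant.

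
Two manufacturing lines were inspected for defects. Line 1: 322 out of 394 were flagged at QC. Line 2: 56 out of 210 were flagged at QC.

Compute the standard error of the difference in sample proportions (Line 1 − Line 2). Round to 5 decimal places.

0.03620

First, p̂₁ = 322/394 = 0.8173; p̂₂ = 56/210 = 0.2667.
The two standard errors are √(0.8173×0.1827/394) = 0.01947 and √(0.2667×0.7333/210) = 0.03052.
Because the samples are independent, SE_diff = √(0.01947² + 0.03052²) = 0.03620.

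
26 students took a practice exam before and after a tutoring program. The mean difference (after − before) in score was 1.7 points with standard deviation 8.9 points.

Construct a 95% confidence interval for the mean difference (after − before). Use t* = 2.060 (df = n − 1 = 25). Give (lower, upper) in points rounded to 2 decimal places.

(-1.90, 5.30)

Paired design: SE = s_d/√n = 8.9/√26 = 1.7454.
t* = 2.060; margin of error = 2.060 × 1.7454 = 3.5955.
1.7 ± 3.5955 → (-1.90, 5.30).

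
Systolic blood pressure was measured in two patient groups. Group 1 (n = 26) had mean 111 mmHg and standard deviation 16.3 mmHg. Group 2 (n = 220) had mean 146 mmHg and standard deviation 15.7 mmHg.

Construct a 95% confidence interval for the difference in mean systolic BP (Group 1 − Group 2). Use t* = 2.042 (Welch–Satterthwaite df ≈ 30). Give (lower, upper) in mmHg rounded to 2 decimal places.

Standard errors of each mean: 16.3/√26 = 3.1967 and 15.7/√220 = 1.0585.
SE(x̄₁ − x̄₂) = √(3.1967² + 1.0585²) = 3.3674 for independent samples with unequal variances.
With t* = 2.042, the margin is 2.042 × 3.3674 = 6.8762.
x̄₁ − x̄₂ = 111 − 146 = -35.0000; the interval is -35.0000 ± 6.8762 = (-41.88, -28.12).

(-41.88, -28.12)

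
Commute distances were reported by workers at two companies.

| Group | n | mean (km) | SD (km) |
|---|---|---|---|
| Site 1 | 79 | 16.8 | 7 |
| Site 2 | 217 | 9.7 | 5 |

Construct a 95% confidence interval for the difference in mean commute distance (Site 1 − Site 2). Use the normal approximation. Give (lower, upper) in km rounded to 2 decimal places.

(5.42, 8.78)

Standard errors of each mean: 7/√79 = 0.7876 and 5/√217 = 0.3394.
SE(x̄₁ − x̄₂) = √(0.7876² + 0.3394²) = 0.8576 for independent samples with unequal variances.
With z* = 1.960, the margin is 1.960 × 0.8576 = 1.6809.
x̄₁ − x̄₂ = 16.8 − 9.7 = 7.1000; the interval is 7.1000 ± 1.6809 = (5.42, 8.78).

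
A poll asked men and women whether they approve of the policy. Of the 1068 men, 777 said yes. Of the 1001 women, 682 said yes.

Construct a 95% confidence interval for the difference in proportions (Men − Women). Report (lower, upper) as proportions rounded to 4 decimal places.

(0.0069, 0.0855)

First, p̂₁ = 777/1068 = 0.7275; p̂₂ = 682/1001 = 0.6813.
The two standard errors are √(0.7275×0.2725/1068) = 0.01362 and √(0.6813×0.3187/1001) = 0.01473.
Because the samples are independent, SE_diff = √(0.01362² + 0.01473²) = 0.02006.
Using z* = 1.960 for 95%, ME = 1.960 × 0.02006 = 0.03932.
p̂₁ − p̂₂ = 0.0462; interval 0.0462 ± 0.03932 gives (0.0069, 0.0855).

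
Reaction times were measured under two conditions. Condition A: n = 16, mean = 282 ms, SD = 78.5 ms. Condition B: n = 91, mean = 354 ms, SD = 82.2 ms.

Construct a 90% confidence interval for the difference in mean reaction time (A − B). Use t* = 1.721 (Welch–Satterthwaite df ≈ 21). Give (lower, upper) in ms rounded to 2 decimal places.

(-108.89, -35.11)

Standard errors of each mean: 78.5/√16 = 19.6250 and 82.2/√91 = 8.6169.
SE(x̄₁ − x̄₂) = √(19.6250² + 8.6169²) = 21.4334 for independent samples with unequal variances.
With t* = 1.721, the margin is 1.721 × 21.4334 = 36.8869.
x̄₁ − x̄₂ = 282 − 354 = -72.0000; the interval is -72.0000 ± 36.8869 = (-108.89, -35.11).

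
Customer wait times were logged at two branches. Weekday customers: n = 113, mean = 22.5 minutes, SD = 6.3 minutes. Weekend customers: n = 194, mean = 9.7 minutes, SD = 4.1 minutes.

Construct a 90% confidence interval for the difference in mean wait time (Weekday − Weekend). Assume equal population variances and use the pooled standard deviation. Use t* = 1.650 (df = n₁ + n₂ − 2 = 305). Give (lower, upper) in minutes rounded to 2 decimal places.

Pooled variance s_p² = [112·6.3² + 193·4.1²] / (113+194−2) = 25.2118, so s_p = 5.0211.
SE_diff = s_p·√(1/n₁ + 1/n₂) = 5.0211·√(1/113 + 1/194) = 0.5942.
t* = 1.650; margin = 1.650 × 0.5942 = 0.9804.
Difference = 22.5 − 9.7 = 12.8000.
12.8000 ± 0.9804 → (11.82, 13.78).

(11.82, 13.78)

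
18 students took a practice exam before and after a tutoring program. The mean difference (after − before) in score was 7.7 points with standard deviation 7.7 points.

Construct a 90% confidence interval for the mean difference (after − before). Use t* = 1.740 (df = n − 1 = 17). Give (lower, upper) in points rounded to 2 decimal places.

(4.54, 10.86)

Paired design: SE = s_d/√n = 7.7/√18 = 1.8149.
t* = 1.740; margin of error = 1.740 × 1.8149 = 3.1579.
7.7 ± 3.1579 → (4.54, 10.86).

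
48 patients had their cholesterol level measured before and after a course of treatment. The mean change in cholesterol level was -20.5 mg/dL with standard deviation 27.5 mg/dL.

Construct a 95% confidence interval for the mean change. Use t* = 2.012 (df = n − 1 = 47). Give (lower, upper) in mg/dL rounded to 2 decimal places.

Paired design: SE = s_d/√n = 27.5/√48 = 3.9693.
t* = 2.012; margin of error = 2.012 × 3.9693 = 7.9862.
-20.5 ± 7.9862 → (-28.49, -12.51).

(-28.49, -12.51)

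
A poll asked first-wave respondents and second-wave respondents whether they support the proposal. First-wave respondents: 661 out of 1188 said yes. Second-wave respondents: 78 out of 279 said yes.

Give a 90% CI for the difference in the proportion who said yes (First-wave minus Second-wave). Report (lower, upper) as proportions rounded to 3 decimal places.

(0.227, 0.327)

First, p̂₁ = 661/1188 = 0.5564; p̂₂ = 78/279 = 0.2796.
The two standard errors are √(0.5564×0.4436/1188) = 0.01441 and √(0.2796×0.7204/279) = 0.02687.
Because the samples are independent, SE_diff = √(0.01441² + 0.02687²) = 0.03049.
Using z* = 1.645 for 90%, ME = 1.645 × 0.03049 = 0.05016.
p̂₁ − p̂₂ = 0.2768; interval 0.2768 ± 0.05016 gives (0.227, 0.327).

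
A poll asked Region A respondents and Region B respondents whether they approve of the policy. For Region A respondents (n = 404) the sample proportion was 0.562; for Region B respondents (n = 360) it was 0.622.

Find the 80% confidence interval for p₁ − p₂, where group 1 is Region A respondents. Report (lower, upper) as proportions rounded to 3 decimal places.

(-0.106, -0.014)

SE₁ = √(p̂₁(1−p̂₁)/n₁) = √(0.5620·0.4380/404) = 0.02468; SE₂ = √(0.6220·0.3780/360) = 0.02556.
Independent samples: SE of the difference = √(SE₁² + SE₂²) = √(0.0006091024 + 0.0006533136) = 0.03553.
z* for 80% confidence is 1.282, so the margin of error is 1.282 × 0.03553 = 0.04555.
Point estimate p̂₁ − p̂₂ = 0.5620 − 0.6220 = -0.0600.
-0.0600 ± 0.04555 → (-0.106, -0.014).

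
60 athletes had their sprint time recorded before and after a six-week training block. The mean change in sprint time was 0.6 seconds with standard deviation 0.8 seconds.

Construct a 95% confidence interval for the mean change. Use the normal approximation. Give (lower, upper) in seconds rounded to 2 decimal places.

Paired design: SE = s_d/√n = 0.8/√60 = 0.1033.
z* = 1.960; margin of error = 1.960 × 0.1033 = 0.2025.
0.6 ± 0.2025 → (0.40, 0.80).

(0.40, 0.80)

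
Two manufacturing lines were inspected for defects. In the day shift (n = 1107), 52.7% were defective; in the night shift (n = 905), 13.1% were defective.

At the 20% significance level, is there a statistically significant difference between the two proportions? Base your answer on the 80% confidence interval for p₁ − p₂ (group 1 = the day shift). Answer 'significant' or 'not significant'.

SE₁ = √(p̂₁(1−p̂₁)/n₁) = √(0.5270·0.4730/1107) = 0.01501; SE₂ = √(0.1310·0.8690/905) = 0.01122.
Independent samples: SE of the difference = √(SE₁² + SE₂²) = √(0.0002253001 + 0.0001258884) = 0.01874.
z* for 80% confidence is 1.282, so the margin of error is 1.282 × 0.01874 = 0.02402.
Point estimate p̂₁ − p̂₂ = 0.5270 − 0.1310 = 0.3960.
0.3960 ± 0.02402 → (0.37198, 0.42002).
The interval (0.37198, 0.42002) does not contain 0, so the difference is significant.

significant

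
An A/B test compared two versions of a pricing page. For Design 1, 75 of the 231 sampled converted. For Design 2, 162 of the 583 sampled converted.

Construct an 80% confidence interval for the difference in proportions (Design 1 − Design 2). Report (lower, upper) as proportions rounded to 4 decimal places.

Sample proportions: 75/231 = 0.3247, 162/583 = 0.2779.
Each SE is √(p̂(1−p̂)/n): √(0.3247·0.6753/231) = 0.03081 and √(0.2779·0.7221/583) = 0.01855.
SE(p̂₁ − p̂₂) = √(SE₁² + SE₂²) = √(0.0009492561 + 0.0003441025) = 0.03596, since the two samples are independent.
At 80% confidence z* = 1.282; margin = 1.282 × 0.03596 = 0.04610.
The difference is 0.3247 − 0.2779 = 0.0468, so the interval is 0.0468 ± 0.04610 = (0.0007, 0.0929).

(0.0007, 0.0929)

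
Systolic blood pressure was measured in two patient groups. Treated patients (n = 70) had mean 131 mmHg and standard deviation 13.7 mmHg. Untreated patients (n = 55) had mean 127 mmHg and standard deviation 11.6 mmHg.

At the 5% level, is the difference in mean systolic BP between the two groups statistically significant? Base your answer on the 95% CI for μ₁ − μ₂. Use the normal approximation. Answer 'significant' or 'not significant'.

not significant

Standard errors of each mean: 13.7/√70 = 1.6375 and 11.6/√55 = 1.5641.
SE(x̄₁ − x̄₂) = √(1.6375² + 1.5641²) = 2.2645 for independent samples with unequal variances.
With z* = 1.960, the margin is 1.960 × 2.2645 = 4.4384.
x̄₁ − x̄₂ = 131 − 127 = 4.0000; the interval is 4.0000 ± 4.4384 = (-0.4384, 8.4384).
The interval (-0.4384, 8.4384) contains 0, so the difference is not significant.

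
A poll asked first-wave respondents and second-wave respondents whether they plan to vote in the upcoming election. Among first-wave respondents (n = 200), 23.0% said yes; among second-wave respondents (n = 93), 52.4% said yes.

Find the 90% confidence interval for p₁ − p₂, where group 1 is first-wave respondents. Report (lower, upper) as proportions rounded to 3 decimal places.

The two standard errors are √(0.2300×0.7700/200) = 0.02976 and √(0.5240×0.4760/93) = 0.05179.
Because the samples are independent, SE_diff = √(0.02976² + 0.05179²) = 0.05973.
Using z* = 1.645 for 90%, ME = 1.645 × 0.05973 = 0.09826.
p̂₁ − p̂₂ = -0.2940; interval -0.2940 ± 0.09826 gives (-0.392, -0.196).

(-0.392, -0.196)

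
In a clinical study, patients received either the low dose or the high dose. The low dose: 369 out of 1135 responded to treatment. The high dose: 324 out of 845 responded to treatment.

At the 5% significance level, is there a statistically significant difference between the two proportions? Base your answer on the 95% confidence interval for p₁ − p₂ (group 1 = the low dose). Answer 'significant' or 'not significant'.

significant

p̂₁ = 369/1135 = 0.3251 and p̂₂ = 324/845 = 0.3834.
SE₁ = √(p̂₁(1−p̂₁)/n₁) = √(0.3251·0.6749/1135) = 0.01390; SE₂ = √(0.3834·0.6166/845) = 0.01673.
Independent samples: SE of the difference = √(SE₁² + SE₂²) = √(0.00019321 + 0.0002798929) = 0.02175.
z* for 95% confidence is 1.960, so the margin of error is 1.960 × 0.02175 = 0.04263.
Point estimate p̂₁ − p̂₂ = 0.3251 − 0.3834 = -0.0583.
-0.0583 ± 0.04263 → (-0.10093, -0.01567).
The interval (-0.10093, -0.01567) does not contain 0, so the difference is significant.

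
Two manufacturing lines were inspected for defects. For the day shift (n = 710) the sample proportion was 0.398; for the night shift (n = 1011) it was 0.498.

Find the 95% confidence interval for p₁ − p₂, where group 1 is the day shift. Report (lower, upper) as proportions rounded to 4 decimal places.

(-0.1474, -0.0526)

The two standard errors are √(0.3980×0.6020/710) = 0.01837 and √(0.4980×0.5020/1011) = 0.01573.
Because the samples are independent, SE_diff = √(0.01837² + 0.01573²) = 0.02418.
Using z* = 1.960 for 95%, ME = 1.960 × 0.02418 = 0.04739.
p̂₁ − p̂₂ = -0.1000; interval -0.1000 ± 0.04739 gives (-0.1474, -0.0526).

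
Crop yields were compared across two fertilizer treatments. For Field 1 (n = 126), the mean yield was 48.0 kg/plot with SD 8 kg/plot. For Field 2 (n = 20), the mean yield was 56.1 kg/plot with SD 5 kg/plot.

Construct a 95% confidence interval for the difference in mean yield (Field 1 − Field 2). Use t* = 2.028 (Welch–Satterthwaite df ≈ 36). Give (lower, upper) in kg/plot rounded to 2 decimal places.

SE₁ = s₁/√n₁ = 8/√126 = 0.7127; SE₂ = 5/√20 = 1.1180.
Independent samples, unequal variances: SE_diff = √(SE₁² + SE₂²) = √(0.50794129 + 1.249924) = 1.3258.
t* = 2.028, so margin of error = 2.028 × 1.3258 = 2.6887.
Difference in means = 48.0 − 56.1 = -8.1000.
-8.1000 ± 2.6887 → (-10.79, -5.41).

(-10.79, -5.41)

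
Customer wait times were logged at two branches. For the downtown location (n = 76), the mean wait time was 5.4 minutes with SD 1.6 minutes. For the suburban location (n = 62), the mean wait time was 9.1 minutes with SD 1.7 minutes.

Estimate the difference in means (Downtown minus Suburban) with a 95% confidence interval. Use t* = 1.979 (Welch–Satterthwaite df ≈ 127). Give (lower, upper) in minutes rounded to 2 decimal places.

Per-group SEs: s₁/√n₁ = 1.6/√76 = 0.1835, s₂/√n₂ = 1.7/√62 = 0.2159.
Unpooled SE of the difference: √(0.03367225 + 0.04661281) = 0.2833.
Margin of error = t* · SE = 1.979 × 0.2833 = 0.5607.
x̄₁ − x̄₂ = 5.4 − 9.1 = -3.7000.
CI: -3.7000 ± 0.5607 = (-4.26, -3.14).

(-4.26, -3.14)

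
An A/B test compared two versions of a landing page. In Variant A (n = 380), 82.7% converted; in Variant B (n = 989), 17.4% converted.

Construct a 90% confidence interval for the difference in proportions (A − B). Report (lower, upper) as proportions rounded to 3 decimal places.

(0.615, 0.691)

The two standard errors are √(0.8270×0.1730/380) = 0.01940 and √(0.1740×0.8260/989) = 0.01205.
Because the samples are independent, SE_diff = √(0.01940² + 0.01205²) = 0.02284.
Using z* = 1.645 for 90%, ME = 1.645 × 0.02284 = 0.03757.
p̂₁ − p̂₂ = 0.6530; interval 0.6530 ± 0.03757 gives (0.615, 0.691).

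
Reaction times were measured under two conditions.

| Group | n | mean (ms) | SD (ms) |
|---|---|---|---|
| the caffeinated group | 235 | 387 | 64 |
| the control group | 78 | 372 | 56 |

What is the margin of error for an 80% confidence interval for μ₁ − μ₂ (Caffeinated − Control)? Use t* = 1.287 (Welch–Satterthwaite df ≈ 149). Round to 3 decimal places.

Standard errors of each mean: 64/√235 = 4.1749 and 56/√78 = 6.3408.
SE(x̄₁ − x̄₂) = √(4.1749² + 6.3408²) = 7.5918 for independent samples with unequal variances.
With t* = 1.287, the margin is 1.287 × 7.5918 = 9.7706.

9.771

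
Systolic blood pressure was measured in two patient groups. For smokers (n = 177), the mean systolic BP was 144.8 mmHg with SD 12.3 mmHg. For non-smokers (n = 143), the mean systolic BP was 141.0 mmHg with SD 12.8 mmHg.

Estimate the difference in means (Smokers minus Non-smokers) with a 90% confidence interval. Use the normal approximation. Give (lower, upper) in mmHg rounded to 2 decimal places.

SE₁ = s₁/√n₁ = 12.3/√177 = 0.9245; SE₂ = 12.8/√143 = 1.0704.
Independent samples, unequal variances: SE_diff = √(SE₁² + SE₂²) = √(0.85470025 + 1.14575616) = 1.4144.
z* = 1.645, so margin of error = 1.645 × 1.4144 = 2.3267.
Difference in means = 144.8 − 141.0 = 3.8000.
3.8000 ± 2.3267 → (1.47, 6.13).

(1.47, 6.13)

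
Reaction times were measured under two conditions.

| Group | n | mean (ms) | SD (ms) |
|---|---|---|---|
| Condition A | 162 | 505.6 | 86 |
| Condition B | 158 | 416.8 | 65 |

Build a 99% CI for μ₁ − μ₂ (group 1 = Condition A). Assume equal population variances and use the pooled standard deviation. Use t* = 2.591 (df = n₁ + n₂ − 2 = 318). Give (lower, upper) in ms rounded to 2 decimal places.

(66.68, 110.92)

s_p = √[((n₁−1)s₁² + (n₂−1)s₂²)/(n₁+n₂−2)] = √[(161·86² + 157·65²)/318] = 76.3573.
SE = 76.3573·√(1/162 + 1/158) = 8.5377.
With t* = 2.591, margin = 2.591 × 8.5377 = 22.1212.
x̄₁ − x̄₂ = 505.6 − 416.8 = 88.8000; interval 88.8000 ± 22.1212 = (66.68, 110.92).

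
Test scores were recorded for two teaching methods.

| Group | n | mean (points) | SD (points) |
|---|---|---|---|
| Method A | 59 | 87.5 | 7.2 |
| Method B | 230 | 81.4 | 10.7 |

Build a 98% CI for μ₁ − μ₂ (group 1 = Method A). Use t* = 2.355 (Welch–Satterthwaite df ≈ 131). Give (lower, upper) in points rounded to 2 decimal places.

Per-group SEs: s₁/√n₁ = 7.2/√59 = 0.9374, s₂/√n₂ = 10.7/√230 = 0.7055.
Unpooled SE of the difference: √(0.87871876 + 0.49773025) = 1.1732.
Margin of error = t* · SE = 2.355 × 1.1732 = 2.7629.
x̄₁ − x̄₂ = 87.5 − 81.4 = 6.1000.
CI: 6.1000 ± 2.7629 = (3.34, 8.86).

(3.34, 8.86)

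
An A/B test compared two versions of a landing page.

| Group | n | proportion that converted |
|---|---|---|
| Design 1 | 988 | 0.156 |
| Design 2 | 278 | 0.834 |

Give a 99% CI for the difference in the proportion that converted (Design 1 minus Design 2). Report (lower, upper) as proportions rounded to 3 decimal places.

The two standard errors are √(0.1560×0.8440/988) = 0.01154 and √(0.8340×0.1660/278) = 0.02232.
Because the samples are independent, SE_diff = √(0.01154² + 0.02232²) = 0.02513.
Using z* = 2.576 for 99%, ME = 2.576 × 0.02513 = 0.06473.
p̂₁ − p̂₂ = -0.6780; interval -0.6780 ± 0.06473 gives (-0.743, -0.613).

(-0.743, -0.613)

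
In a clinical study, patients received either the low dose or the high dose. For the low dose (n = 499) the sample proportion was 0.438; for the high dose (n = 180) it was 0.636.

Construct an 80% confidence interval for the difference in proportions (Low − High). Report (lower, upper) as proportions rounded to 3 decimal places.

(-0.252, -0.144)

SE₁ = √(p̂₁(1−p̂₁)/n₁) = √(0.4380·0.5620/499) = 0.02221; SE₂ = √(0.6360·0.3640/180) = 0.03586.
Independent samples: SE of the difference = √(SE₁² + SE₂²) = √(0.0004932841 + 0.0012859396) = 0.04218.
z* for 80% confidence is 1.282, so the margin of error is 1.282 × 0.04218 = 0.05407.
Point estimate p̂₁ − p̂₂ = 0.4380 − 0.6360 = -0.1980.
-0.1980 ± 0.05407 → (-0.252, -0.144).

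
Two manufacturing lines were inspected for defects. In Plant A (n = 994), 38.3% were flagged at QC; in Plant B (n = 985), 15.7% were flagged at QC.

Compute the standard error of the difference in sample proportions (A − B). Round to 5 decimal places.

0.01929

Each SE is √(p̂(1−p̂)/n): √(0.3830·0.6170/994) = 0.01542 and √(0.1570·0.8430/985) = 0.01159.
SE(p̂₁ − p̂₂) = √(SE₁² + SE₂²) = √(0.0002377764 + 0.0001343281) = 0.01929, since the two samples are independent.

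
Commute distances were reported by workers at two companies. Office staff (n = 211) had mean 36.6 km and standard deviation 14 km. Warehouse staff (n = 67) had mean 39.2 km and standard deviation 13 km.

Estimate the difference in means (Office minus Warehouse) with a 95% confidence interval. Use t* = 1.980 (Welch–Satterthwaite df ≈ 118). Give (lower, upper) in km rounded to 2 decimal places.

SE₁ = s₁/√n₁ = 14/√211 = 0.9638; SE₂ = 13/√67 = 1.5882.
Independent samples, unequal variances: SE_diff = √(SE₁² + SE₂²) = √(0.92891044 + 2.52237924) = 1.8578.
t* = 1.980, so margin of error = 1.980 × 1.8578 = 3.6784.
Difference in means = 36.6 − 39.2 = -2.6000.
-2.6000 ± 3.6784 → (-6.28, 1.08).

(-6.28, 1.08)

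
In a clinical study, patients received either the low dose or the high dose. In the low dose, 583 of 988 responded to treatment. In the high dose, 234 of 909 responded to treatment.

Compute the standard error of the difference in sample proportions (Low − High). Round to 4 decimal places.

p̂₁ = 583/988 = 0.5901 and p̂₂ = 234/909 = 0.2574.
SE₁ = √(p̂₁(1−p̂₁)/n₁) = √(0.5901·0.4099/988) = 0.01565; SE₂ = √(0.2574·0.7426/909) = 0.01450.
Independent samples: SE of the difference = √(SE₁² + SE₂²) = √(0.0002449225 + 0.00021025) = 0.02133.

0.0213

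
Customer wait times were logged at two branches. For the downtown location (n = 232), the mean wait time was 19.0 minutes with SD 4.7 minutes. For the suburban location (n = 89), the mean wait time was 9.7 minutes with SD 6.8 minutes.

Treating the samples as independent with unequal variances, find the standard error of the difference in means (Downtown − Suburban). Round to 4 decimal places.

SE₁ = s₁/√n₁ = 4.7/√232 = 0.3086; SE₂ = 6.8/√89 = 0.7208.
Independent samples, unequal variances: SE_diff = √(SE₁² + SE₂²) = √(0.09523396 + 0.51955264) = 0.7841.

0.7841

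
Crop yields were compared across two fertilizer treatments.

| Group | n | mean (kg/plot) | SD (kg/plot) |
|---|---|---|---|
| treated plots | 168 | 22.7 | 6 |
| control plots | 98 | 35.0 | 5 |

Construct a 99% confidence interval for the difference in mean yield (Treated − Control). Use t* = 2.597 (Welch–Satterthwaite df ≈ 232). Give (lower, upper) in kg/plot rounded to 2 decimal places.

SE₁ = s₁/√n₁ = 6/√168 = 0.4629; SE₂ = 5/√98 = 0.5051.
Independent samples, unequal variances: SE_diff = √(SE₁² + SE₂²) = √(0.21427641 + 0.25512601) = 0.6851.
t* = 2.597, so margin of error = 2.597 × 0.6851 = 1.7792.
Difference in means = 22.7 − 35.0 = -12.3000.
-12.3000 ± 1.7792 → (-14.08, -10.52).

(-14.08, -10.52)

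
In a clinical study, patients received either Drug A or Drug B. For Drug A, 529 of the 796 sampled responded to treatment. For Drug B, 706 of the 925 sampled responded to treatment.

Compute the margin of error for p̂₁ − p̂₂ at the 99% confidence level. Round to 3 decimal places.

First, p̂₁ = 529/796 = 0.6646; p̂₂ = 706/925 = 0.7632.
The two standard errors are √(0.6646×0.3354/796) = 0.01673 and √(0.7632×0.2368/925) = 0.01398.
Because the samples are independent, SE_diff = √(0.01673² + 0.01398²) = 0.02180.
Using z* = 2.576 for 99%, ME = 2.576 × 0.02180 = 0.05616.

0.056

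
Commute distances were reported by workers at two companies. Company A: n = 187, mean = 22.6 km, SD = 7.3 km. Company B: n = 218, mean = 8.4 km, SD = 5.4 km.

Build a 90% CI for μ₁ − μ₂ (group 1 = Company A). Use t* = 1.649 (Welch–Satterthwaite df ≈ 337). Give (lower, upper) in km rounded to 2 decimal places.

(13.13, 15.27)

Per-group SEs: s₁/√n₁ = 7.3/√187 = 0.5338, s₂/√n₂ = 5.4/√218 = 0.3657.
Unpooled SE of the difference: √(0.28494244 + 0.13373649) = 0.6471.
Margin of error = t* · SE = 1.649 × 0.6471 = 1.0671.
x̄₁ − x̄₂ = 22.6 − 8.4 = 14.2000.
CI: 14.2000 ± 1.0671 = (13.13, 15.27).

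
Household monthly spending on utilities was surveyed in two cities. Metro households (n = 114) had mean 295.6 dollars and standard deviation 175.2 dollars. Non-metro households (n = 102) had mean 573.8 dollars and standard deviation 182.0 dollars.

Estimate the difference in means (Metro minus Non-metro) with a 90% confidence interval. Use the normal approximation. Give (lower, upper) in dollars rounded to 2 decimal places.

(-318.29, -238.11)

Per-group SEs: s₁/√n₁ = 175.2/√114 = 16.4090, s₂/√n₂ = 182.0/√102 = 18.0207.
Unpooled SE of the difference: √(269.255281 + 324.74562849) = 24.3721.
Margin of error = z* · SE = 1.645 × 24.3721 = 40.0921.
x̄₁ − x̄₂ = 295.6 − 573.8 = -278.2000.
CI: -278.2000 ± 40.0921 = (-318.29, -238.11).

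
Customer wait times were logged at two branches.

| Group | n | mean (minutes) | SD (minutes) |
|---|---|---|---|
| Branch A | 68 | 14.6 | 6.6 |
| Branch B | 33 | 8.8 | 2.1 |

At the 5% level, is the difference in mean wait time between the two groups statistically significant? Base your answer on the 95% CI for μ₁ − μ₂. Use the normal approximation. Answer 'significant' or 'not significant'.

significant

Per-group SEs: s₁/√n₁ = 6.6/√68 = 0.8004, s₂/√n₂ = 2.1/√33 = 0.3656.
Unpooled SE of the difference: √(0.64064016 + 0.13366336) = 0.8799.
Margin of error = z* · SE = 1.960 × 0.8799 = 1.7246.
x̄₁ − x̄₂ = 14.6 − 8.8 = 5.8000.
CI: 5.8000 ± 1.7246 = (4.0754, 7.5246).
The interval (4.0754, 7.5246) does not contain 0, so the difference is significant.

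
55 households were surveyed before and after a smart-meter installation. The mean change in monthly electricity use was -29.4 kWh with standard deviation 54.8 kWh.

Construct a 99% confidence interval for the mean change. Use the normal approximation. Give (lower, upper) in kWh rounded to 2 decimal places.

(-48.43, -10.37)

This is a matched-pairs design, so SE = s_d/√n = 54.8/√55 = 7.3892.
Margin = 2.576 × 7.3892 = 19.0346; the interval is -29.4 ± 19.0346 = (-48.43, -10.37).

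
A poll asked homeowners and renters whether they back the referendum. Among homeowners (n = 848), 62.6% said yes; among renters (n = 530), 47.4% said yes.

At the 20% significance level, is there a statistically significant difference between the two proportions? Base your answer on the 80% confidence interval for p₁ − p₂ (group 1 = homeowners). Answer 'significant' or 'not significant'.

SE₁ = √(p̂₁(1−p̂₁)/n₁) = √(0.6260·0.3740/848) = 0.01662; SE₂ = √(0.4740·0.5260/530) = 0.02169.
Independent samples: SE of the difference = √(SE₁² + SE₂²) = √(0.0002762244 + 0.0004704561) = 0.02733.
z* for 80% confidence is 1.282, so the margin of error is 1.282 × 0.02733 = 0.03504.
Point estimate p̂₁ − p̂₂ = 0.6260 − 0.4740 = 0.1520.
0.1520 ± 0.03504 → (0.11696, 0.18704).
The interval (0.11696, 0.18704) does not contain 0, so the difference is significant.

significant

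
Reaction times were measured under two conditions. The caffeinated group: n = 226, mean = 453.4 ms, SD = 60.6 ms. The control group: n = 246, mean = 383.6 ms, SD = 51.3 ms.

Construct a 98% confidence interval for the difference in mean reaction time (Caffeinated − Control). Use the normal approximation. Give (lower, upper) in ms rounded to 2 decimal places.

Per-group SEs: s₁/√n₁ = 60.6/√226 = 4.0311, s₂/√n₂ = 51.3/√246 = 3.2708.
Unpooled SE of the difference: √(16.24976721 + 10.69813264) = 5.1911.
Margin of error = z* · SE = 2.326 × 5.1911 = 12.0745.
x̄₁ − x̄₂ = 453.4 − 383.6 = 69.8000.
CI: 69.8000 ± 12.0745 = (57.73, 81.87).

(57.73, 81.87)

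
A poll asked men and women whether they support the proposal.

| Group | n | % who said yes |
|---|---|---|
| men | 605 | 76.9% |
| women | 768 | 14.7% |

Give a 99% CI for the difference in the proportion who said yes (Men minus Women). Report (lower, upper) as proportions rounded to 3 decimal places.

Each SE is √(p̂(1−p̂)/n): √(0.7690·0.2310/605) = 0.01714 and √(0.1470·0.8530/768) = 0.01278.
SE(p̂₁ − p̂₂) = √(SE₁² + SE₂²) = √(0.0002937796 + 0.0001633284) = 0.02138, since the two samples are independent.
At 99% confidence z* = 2.576; margin = 2.576 × 0.02138 = 0.05507.
The difference is 0.7690 − 0.1470 = 0.6220, so the interval is 0.6220 ± 0.05507 = (0.567, 0.677).

(0.567, 0.677)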